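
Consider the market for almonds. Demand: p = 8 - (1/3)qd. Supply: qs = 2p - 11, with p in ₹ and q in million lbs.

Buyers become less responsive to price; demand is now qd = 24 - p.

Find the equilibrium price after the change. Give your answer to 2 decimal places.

Initially, 24 - 3p = 2p - 11, so 35 = 5p and p = 7, q = 3.
With the change applied: demand qd = 24 - p, supply qs = 2p - 11.
Equate the new curves: 24 - p = 2p - 11, giving 35 = 3p, p = 35/3 ≈ 11.6667, q = 37/3 ≈ 12.3333.

11.67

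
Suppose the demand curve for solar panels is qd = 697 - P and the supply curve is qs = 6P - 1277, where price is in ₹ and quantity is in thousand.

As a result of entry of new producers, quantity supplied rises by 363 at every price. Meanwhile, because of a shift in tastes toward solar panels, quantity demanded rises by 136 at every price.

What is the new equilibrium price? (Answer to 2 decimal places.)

Before the shock: 697 - P = 6P - 1277 ⇒ 1974 = 7P ⇒ P = 282, q = 415.
The shock moves the curves to qd = 833 - P and qs = 6P - 914.
Clearing the new market: 833 - P = 6P - 914, so P = 1747/7 ≈ 249.5714 and q = 4084/7 ≈ 583.4286.

249.57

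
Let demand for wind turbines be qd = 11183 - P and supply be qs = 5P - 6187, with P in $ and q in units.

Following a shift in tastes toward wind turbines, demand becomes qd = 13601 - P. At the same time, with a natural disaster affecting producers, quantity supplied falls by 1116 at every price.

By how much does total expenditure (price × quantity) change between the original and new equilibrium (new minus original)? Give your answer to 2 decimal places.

+11253868.00

Solve the original market: 11183 - P = 5P - 6187, hence P = 2895 and q = 8288.
After the shift, demand is qd = 13601 - P and supply is qs = 5P - 7303.
Clearing the new market: 13601 - P = 5P - 7303, so P = 3484 and q = 10117.
Expenditure moves from 2895×8288 = 23993760 to 3484×10117 = 35247628; change = +11253868.00.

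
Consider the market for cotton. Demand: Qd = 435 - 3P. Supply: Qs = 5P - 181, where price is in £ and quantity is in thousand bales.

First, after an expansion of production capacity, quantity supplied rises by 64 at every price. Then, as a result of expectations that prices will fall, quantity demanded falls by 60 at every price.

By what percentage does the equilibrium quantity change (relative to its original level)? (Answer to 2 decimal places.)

Solve the original market: 435 - 3P = 5P - 181, hence P = 77 and Q = 204.
With the change applied: demand Qd = 375 - 3P, supply Qs = 5P - 117.
New equilibrium: 375 - 3P = 5P - 117 ⇒ 492 = 8P ⇒ P = 61.5, Q = 190.5.
%ΔQ = (190.5 − 204) / 204 × 100 = -6.62%.

-6.62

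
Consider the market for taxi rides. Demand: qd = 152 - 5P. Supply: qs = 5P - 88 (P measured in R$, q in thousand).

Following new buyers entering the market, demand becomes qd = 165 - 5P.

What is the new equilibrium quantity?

38.5

Before the shock: 152 - 5P = 5P - 88 ⇒ 240 = 10P ⇒ P = 24, q = 32.
The new curves are qd = 165 - 5P (demand) and qs = 5P - 88 (supply).
New equilibrium: 165 - 5P = 5P - 88 ⇒ 253 = 10P ⇒ P = 25.3, q = 38.5.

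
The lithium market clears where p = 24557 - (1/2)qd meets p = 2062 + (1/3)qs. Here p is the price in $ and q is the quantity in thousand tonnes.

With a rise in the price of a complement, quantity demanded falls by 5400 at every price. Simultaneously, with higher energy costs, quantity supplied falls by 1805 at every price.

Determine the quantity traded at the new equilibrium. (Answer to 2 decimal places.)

Original equilibrium: 49114 - 2p = 3p - 6186 gives 55300 = 5p, so p = 11060 and q = 26994.
The new curves are qd = 43714 - 2p (demand) and qs = 3p - 7991 (supply).
Setting them equal: 43714 - 2p = 3p - 7991 → 51705 = 5p, so p = 10341 and q = 23032.

23032.00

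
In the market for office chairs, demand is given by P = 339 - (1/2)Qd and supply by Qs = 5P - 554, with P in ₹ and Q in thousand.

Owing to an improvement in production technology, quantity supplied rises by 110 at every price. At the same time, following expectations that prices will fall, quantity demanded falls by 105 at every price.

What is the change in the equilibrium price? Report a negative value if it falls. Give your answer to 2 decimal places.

-30.71

Initially, 678 - 2P = 5P - 554, so 1232 = 7P and P = 176, Q = 326.
After the shift, demand is Qd = 573 - 2P and supply is Qs = 5P - 444.
New equilibrium: 573 - 2P = 5P - 444 ⇒ 1017 = 7P ⇒ P = 1017/7 ≈ 145.2857, Q = 1977/7 ≈ 282.4286.
ΔP = 145.2857 − 176 = -30.71.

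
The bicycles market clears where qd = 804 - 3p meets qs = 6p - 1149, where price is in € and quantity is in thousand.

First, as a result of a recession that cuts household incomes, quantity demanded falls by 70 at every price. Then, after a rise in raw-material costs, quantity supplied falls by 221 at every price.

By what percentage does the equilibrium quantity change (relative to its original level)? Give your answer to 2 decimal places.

Before the shock: 804 - 3p = 6p - 1149 ⇒ 1953 = 9p ⇒ p = 217, q = 153.
The new curves are qd = 734 - 3p (demand) and qs = 6p - 1370 (supply).
Setting them equal: 734 - 3p = 6p - 1370 → 2104 = 9p, so p = 2104/9 ≈ 233.7778 and q = 98/3 ≈ 32.6667.
%Δq = (32.6667 − 153) / 153 × 100 = -78.65%.

-78.65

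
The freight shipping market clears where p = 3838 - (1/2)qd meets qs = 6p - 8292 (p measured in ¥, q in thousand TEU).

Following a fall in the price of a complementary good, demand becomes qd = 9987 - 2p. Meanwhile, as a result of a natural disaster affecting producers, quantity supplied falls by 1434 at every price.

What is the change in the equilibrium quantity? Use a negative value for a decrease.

Original equilibrium: 7676 - 2p = 6p - 8292 gives 15968 = 8p, so p = 1996 and q = 3684.
With the change applied: demand qd = 9987 - 2p, supply qs = 6p - 9726.
Equate the new curves: 9987 - 2p = 6p - 9726, giving 19713 = 8p, p = 2464.125, q = 5058.75.
Δq = 5058.75 − 3684 = +1374.75.

+1374.75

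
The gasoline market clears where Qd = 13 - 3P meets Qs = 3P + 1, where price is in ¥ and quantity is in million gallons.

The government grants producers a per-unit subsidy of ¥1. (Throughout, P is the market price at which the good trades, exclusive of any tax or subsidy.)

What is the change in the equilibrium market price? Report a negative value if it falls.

Original equilibrium: 13 - 3P = 3P + 1 gives 12 = 6P, so P = 2 and Q = 7.
Since sellers receive the price plus the subsidy, the effective supply curve becomes Qs = 3P + 4.
New equilibrium: 13 - 3P = 3P + 4 ⇒ 9 = 6P ⇒ P = 1.5, Q = 8.5.
ΔP = 1.5 − 2 = -0.5.

-0.5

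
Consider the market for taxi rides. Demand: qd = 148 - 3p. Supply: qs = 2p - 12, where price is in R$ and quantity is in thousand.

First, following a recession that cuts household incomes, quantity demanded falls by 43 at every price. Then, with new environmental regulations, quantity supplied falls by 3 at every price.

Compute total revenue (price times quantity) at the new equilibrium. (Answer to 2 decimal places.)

Solve the original market: 148 - 3p = 2p - 12, hence p = 32 and q = 52.
With the change applied: demand qd = 105 - 3p, supply qs = 2p - 15.
New equilibrium: 105 - 3p = 2p - 15 ⇒ 120 = 5p ⇒ p = 24, q = 33.
New expenditure = 24 × 33 = 792.00.

792.00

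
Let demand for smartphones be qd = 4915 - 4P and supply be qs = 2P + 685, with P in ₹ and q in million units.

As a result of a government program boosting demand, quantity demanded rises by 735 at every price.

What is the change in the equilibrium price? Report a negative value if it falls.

Solve the original market: 4915 - 4P = 2P + 685, hence P = 705 and q = 2095.
After the shift, demand is qd = 5650 - 4P and supply is qs = 2P + 685.
Setting them equal: 5650 - 4P = 2P + 685 → 4965 = 6P, so P = 827.5 and q = 2340.
ΔP = 827.5 − 705 = +122.5.

+122.5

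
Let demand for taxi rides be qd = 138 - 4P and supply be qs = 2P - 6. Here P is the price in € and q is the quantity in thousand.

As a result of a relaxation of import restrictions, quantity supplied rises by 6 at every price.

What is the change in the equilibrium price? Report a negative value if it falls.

-1

Initially, 138 - 4P = 2P - 6, so 144 = 6P and P = 24, q = 42.
The new curves are qd = 138 - 4P (demand) and qs = 2P (supply).
Clearing the new market: 138 - 4P = 2P, so P = 23 and q = 46.
ΔP = 23 − 24 = -1.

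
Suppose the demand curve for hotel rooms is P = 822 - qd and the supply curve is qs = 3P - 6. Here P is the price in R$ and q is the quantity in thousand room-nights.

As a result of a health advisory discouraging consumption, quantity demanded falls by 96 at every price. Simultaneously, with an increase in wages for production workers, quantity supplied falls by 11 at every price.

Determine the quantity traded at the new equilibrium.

Solve the original market: 822 - P = 3P - 6, hence P = 207 and q = 615.
After the shift, demand is qd = 726 - P and supply is qs = 3P - 17.
Clearing the new market: 726 - P = 3P - 17, so P = 185.75 and q = 540.25.

540.25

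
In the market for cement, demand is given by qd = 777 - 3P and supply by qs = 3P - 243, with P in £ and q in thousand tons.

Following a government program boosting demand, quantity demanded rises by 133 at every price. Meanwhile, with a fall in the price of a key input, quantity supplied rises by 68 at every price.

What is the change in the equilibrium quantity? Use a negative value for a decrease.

Initially, 777 - 3P = 3P - 243, so 1020 = 6P and P = 170, q = 267.
The new curves are qd = 910 - 3P (demand) and qs = 3P - 175 (supply).
Clearing the new market: 910 - 3P = 3P - 175, so P = 1085/6 ≈ 180.8333 and q = 367.5.
Δq = 367.5 − 267 = +100.5.

+100.5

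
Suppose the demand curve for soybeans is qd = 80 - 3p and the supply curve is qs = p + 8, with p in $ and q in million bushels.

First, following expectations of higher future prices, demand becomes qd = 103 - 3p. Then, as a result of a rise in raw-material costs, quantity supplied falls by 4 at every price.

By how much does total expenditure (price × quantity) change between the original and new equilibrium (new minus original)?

Initially, 80 - 3p = p + 8, so 72 = 4p and p = 18, q = 26.
The shock moves the curves to qd = 103 - 3p and qs = p + 4.
Setting them equal: 103 - 3p = p + 4 → 99 = 4p, so p = 24.75 and q = 28.75.
Expenditure moves from 18×26 = 468 to 24.75×28.75 = 711.5625; change = +243.5625.

+243.5625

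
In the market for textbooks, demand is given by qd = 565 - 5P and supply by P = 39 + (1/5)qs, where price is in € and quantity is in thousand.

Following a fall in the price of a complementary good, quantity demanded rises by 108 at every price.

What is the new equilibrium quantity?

239

Solve the original market: 565 - 5P = 5P - 195, hence P = 76 and q = 185.
After the shift, demand is qd = 673 - 5P and supply is qs = 5P - 195.
Clearing the new market: 673 - 5P = 5P - 195, so P = 86.8 and q = 239.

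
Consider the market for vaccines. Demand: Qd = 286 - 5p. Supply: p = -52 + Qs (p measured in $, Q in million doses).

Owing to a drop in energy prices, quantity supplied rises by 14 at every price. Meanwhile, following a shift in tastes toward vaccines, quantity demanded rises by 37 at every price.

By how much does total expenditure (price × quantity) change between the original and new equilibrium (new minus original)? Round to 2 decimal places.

+1112.69

Solve the original market: 286 - 5p = p + 52, hence p = 39 and Q = 91.
After the shift, demand is Qd = 323 - 5p and supply is Qs = p + 66.
Setting them equal: 323 - 5p = p + 66 → 257 = 6p, so p = 257/6 ≈ 42.8333 and Q = 653/6 ≈ 108.8333.
Expenditure moves from 39×91 = 3549 to 42.8333×108.8333 = 4661.6944; change = +1112.69.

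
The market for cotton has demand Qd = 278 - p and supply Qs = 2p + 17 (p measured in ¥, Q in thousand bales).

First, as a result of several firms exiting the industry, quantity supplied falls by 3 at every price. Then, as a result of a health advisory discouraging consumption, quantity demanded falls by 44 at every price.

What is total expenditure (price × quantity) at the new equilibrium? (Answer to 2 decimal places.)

11782.22

Initially, 278 - p = 2p + 17, so 261 = 3p and p = 87, Q = 191.
The shock moves the curves to Qd = 234 - p and Qs = 2p + 14.
Clearing the new market: 234 - p = 2p + 14, so p = 220/3 ≈ 73.3333 and Q = 482/3 ≈ 160.6667.
New expenditure = 73.3333 × 160.6667 = 11782.22.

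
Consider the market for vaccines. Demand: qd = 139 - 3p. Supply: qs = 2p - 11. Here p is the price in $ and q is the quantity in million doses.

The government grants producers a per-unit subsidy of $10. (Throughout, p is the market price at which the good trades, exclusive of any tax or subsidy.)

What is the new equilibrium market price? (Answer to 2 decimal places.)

26.00

Initially, 139 - 3p = 2p - 11, so 150 = 5p and p = 30, q = 49.
Since sellers receive the price plus the subsidy, the effective supply curve becomes qs = 2p + 9.
Equate the new curves: 139 - 3p = 2p + 9, giving 130 = 5p, p = 26, q = 61.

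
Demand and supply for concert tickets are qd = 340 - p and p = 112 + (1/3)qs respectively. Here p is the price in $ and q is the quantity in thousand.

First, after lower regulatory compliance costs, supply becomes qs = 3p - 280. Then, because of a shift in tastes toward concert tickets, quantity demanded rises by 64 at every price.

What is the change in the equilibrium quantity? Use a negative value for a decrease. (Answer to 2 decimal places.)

Original equilibrium: 340 - p = 3p - 336 gives 676 = 4p, so p = 169 and q = 171.
After the shift, demand is qd = 404 - p and supply is qs = 3p - 280.
Clearing the new market: 404 - p = 3p - 280, so p = 171 and q = 233.
Δq = 233 − 171 = +62.00.

+62.00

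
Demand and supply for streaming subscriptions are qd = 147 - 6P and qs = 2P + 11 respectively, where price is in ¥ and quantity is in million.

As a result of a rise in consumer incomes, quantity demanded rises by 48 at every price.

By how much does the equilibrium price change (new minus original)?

+6

Solve the original market: 147 - 6P = 2P + 11, hence P = 17 and q = 45.
After the shift, demand is qd = 195 - 6P and supply is qs = 2P + 11.
New equilibrium: 195 - 6P = 2P + 11 ⇒ 184 = 8P ⇒ P = 23, q = 57.
ΔP = 23 − 17 = +6.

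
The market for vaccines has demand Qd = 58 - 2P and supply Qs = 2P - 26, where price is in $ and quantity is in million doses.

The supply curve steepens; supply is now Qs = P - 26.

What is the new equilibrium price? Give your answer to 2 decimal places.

28.00

Solve the original market: 58 - 2P = 2P - 26, hence P = 21 and Q = 16.
With the change applied: demand Qd = 58 - 2P, supply Qs = P - 26.
Setting them equal: 58 - 2P = P - 26 → 84 = 3P, so P = 28 and Q = 2.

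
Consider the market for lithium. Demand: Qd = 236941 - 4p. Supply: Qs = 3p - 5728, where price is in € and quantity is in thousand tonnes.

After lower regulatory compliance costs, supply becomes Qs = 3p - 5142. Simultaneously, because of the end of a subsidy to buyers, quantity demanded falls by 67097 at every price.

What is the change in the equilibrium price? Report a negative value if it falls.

-9669

Original equilibrium: 236941 - 4p = 3p - 5728 gives 242669 = 7p, so p = 34667 and Q = 98273.
With the change applied: demand Qd = 169844 - 4p, supply Qs = 3p - 5142.
New equilibrium: 169844 - 4p = 3p - 5142 ⇒ 174986 = 7p ⇒ p = 24998, Q = 69852.
Δp = 24998 − 34667 = -9669.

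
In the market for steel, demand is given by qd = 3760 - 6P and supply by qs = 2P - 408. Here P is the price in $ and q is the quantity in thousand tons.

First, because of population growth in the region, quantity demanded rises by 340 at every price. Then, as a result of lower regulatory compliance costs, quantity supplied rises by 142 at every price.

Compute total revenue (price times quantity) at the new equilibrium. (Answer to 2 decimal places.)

450516.63

Initially, 3760 - 6P = 2P - 408, so 4168 = 8P and P = 521, q = 634.
The new curves are qd = 4100 - 6P (demand) and qs = 2P - 266 (supply).
Setting them equal: 4100 - 6P = 2P - 266 → 4366 = 8P, so P = 545.75 and q = 825.5.
New expenditure = 545.75 × 825.5 = 450516.63.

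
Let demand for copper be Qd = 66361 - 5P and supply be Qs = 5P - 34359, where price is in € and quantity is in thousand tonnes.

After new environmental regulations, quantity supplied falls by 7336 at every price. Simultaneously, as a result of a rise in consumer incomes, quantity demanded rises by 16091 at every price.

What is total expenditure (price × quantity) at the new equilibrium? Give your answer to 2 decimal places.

Before the shock: 66361 - 5P = 5P - 34359 ⇒ 100720 = 10P ⇒ P = 10072, Q = 16001.
The shock moves the curves to Qd = 82452 - 5P and Qs = 5P - 41695.
Setting them equal: 82452 - 5P = 5P - 41695 → 124147 = 10P, so P = 12414.7 and Q = 20378.5.
New expenditure = 12414.7 × 20378.5 = 252992963.95.

252992963.95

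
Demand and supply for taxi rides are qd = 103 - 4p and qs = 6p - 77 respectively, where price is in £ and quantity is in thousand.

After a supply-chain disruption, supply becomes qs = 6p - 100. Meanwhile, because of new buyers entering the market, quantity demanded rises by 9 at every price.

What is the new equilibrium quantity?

27.2

Initially, 103 - 4p = 6p - 77, so 180 = 10p and p = 18, q = 31.
With the change applied: demand qd = 112 - 4p, supply qs = 6p - 100.
Equate the new curves: 112 - 4p = 6p - 100, giving 212 = 10p, p = 21.2, q = 27.2.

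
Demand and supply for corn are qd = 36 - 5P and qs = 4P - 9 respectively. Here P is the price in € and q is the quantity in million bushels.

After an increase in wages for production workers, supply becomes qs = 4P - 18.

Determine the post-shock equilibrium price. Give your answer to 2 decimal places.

6.00

Solve the original market: 36 - 5P = 4P - 9, hence P = 5 and q = 11.
The shock moves the curves to qd = 36 - 5P and qs = 4P - 18.
Setting them equal: 36 - 5P = 4P - 18 → 54 = 9P, so P = 6 and q = 6.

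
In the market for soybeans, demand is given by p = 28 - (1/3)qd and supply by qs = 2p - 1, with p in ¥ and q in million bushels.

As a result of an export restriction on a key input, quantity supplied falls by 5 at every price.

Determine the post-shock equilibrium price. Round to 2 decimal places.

Original equilibrium: 84 - 3p = 2p - 1 gives 85 = 5p, so p = 17 and q = 33.
With the change applied: demand qd = 84 - 3p, supply qs = 2p - 6.
Equate the new curves: 84 - 3p = 2p - 6, giving 90 = 5p, p = 18, q = 30.

18.00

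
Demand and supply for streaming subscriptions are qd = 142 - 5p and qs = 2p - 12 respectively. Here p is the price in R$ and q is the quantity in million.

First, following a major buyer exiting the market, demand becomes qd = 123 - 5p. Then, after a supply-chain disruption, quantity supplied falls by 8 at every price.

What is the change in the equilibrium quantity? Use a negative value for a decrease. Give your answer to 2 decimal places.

Before the shock: 142 - 5p = 2p - 12 ⇒ 154 = 7p ⇒ p = 22, q = 32.
The new curves are qd = 123 - 5p (demand) and qs = 2p - 20 (supply).
Setting them equal: 123 - 5p = 2p - 20 → 143 = 7p, so p = 143/7 ≈ 20.4286 and q = 146/7 ≈ 20.8571.
Δq = 20.8571 − 32 = -11.14.

-11.14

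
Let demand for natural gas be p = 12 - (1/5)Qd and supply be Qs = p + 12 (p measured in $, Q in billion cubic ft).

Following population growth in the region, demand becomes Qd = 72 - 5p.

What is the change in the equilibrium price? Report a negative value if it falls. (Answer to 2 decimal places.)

Before the shock: 60 - 5p = p + 12 ⇒ 48 = 6p ⇒ p = 8, Q = 20.
With the change applied: demand Qd = 72 - 5p, supply Qs = p + 12.
Setting them equal: 72 - 5p = p + 12 → 60 = 6p, so p = 10 and Q = 22.
Δp = 10 − 8 = +2.00.

+2.00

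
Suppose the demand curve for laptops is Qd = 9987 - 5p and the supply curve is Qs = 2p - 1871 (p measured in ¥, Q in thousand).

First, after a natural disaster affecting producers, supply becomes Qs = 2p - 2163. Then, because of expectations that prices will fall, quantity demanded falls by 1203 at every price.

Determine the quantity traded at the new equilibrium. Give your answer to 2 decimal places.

Before the shock: 9987 - 5p = 2p - 1871 ⇒ 11858 = 7p ⇒ p = 1694, Q = 1517.
The shock moves the curves to Qd = 8784 - 5p and Qs = 2p - 2163.
Clearing the new market: 8784 - 5p = 2p - 2163, so p = 10947/7 ≈ 1563.8571 and Q = 6753/7 ≈ 964.7143.

964.71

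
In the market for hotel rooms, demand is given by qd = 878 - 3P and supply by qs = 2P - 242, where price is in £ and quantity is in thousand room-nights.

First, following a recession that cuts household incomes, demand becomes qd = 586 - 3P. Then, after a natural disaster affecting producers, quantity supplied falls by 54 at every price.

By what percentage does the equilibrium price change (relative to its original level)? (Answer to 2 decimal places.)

-21.25

Before the shock: 878 - 3P = 2P - 242 ⇒ 1120 = 5P ⇒ P = 224, q = 206.
After the shift, demand is qd = 586 - 3P and supply is qs = 2P - 296.
Equate the new curves: 586 - 3P = 2P - 296, giving 882 = 5P, P = 176.4, q = 56.8.
%ΔP = (176.4 − 224) / 224 × 100 = -21.25%.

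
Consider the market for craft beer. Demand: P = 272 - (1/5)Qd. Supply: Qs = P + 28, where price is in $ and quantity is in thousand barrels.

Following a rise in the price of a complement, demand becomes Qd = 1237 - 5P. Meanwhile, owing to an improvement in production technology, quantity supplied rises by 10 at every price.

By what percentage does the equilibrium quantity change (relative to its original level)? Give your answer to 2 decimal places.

-4.87

Original equilibrium: 1360 - 5P = P + 28 gives 1332 = 6P, so P = 222 and Q = 250.
With the change applied: demand Qd = 1237 - 5P, supply Qs = P + 38.
Equate the new curves: 1237 - 5P = P + 38, giving 1199 = 6P, P = 1199/6 ≈ 199.8333, Q = 1427/6 ≈ 237.8333.
%ΔQ = (237.8333 − 250) / 250 × 100 = -4.87%.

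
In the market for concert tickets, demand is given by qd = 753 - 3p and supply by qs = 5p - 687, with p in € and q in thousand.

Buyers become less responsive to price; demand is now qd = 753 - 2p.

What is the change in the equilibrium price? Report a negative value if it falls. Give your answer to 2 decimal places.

Before the shock: 753 - 3p = 5p - 687 ⇒ 1440 = 8p ⇒ p = 180, q = 213.
After the shift, demand is qd = 753 - 2p and supply is qs = 5p - 687.
Clearing the new market: 753 - 2p = 5p - 687, so p = 1440/7 ≈ 205.7143 and q = 2391/7 ≈ 341.5714.
Δp = 205.7143 − 180 = +25.71.

+25.71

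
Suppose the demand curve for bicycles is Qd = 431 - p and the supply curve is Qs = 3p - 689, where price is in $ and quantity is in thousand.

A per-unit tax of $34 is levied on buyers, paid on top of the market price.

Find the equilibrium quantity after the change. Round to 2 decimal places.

125.50

Original equilibrium: 431 - p = 3p - 689 gives 1120 = 4p, so p = 280 and Q = 151.
Since buyers pay the price plus the tax, the effective demand curve becomes Qd = 397 - p.
New equilibrium: 397 - p = 3p - 689 ⇒ 1086 = 4p ⇒ p = 271.5, Q = 125.5.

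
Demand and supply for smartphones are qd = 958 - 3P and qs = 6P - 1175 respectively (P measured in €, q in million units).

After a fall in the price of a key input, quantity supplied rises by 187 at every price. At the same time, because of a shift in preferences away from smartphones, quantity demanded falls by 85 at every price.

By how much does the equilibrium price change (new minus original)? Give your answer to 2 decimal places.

-30.22

Solve the original market: 958 - 3P = 6P - 1175, hence P = 237 and q = 247.
With the change applied: demand qd = 873 - 3P, supply qs = 6P - 988.
Setting them equal: 873 - 3P = 6P - 988 → 1861 = 9P, so P = 1861/9 ≈ 206.7778 and q = 758/3 ≈ 252.6667.
ΔP = 206.7778 − 237 = -30.22.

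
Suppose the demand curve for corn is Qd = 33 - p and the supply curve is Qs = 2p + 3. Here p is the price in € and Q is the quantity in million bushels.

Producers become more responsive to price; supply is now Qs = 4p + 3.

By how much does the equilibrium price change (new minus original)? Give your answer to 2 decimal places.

Before the shock: 33 - p = 2p + 3 ⇒ 30 = 3p ⇒ p = 10, Q = 23.
The new curves are Qd = 33 - p (demand) and Qs = 4p + 3 (supply).
Clearing the new market: 33 - p = 4p + 3, so p = 6 and Q = 27.
Δp = 6 − 10 = -4.00.

-4.00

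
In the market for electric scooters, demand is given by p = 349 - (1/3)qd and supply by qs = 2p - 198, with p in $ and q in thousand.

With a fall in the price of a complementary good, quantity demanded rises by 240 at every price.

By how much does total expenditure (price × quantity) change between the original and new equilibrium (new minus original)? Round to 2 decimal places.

+42912.00

Solve the original market: 1047 - 3p = 2p - 198, hence p = 249 and q = 300.
The shock moves the curves to qd = 1287 - 3p and qs = 2p - 198.
Setting them equal: 1287 - 3p = 2p - 198 → 1485 = 5p, so p = 297 and q = 396.
Expenditure moves from 249×300 = 74700 to 297×396 = 117612; change = +42912.00.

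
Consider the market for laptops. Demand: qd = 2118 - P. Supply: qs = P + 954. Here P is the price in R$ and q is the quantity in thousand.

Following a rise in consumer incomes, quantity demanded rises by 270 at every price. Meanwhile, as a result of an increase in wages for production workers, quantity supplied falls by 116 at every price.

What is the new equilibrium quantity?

Original equilibrium: 2118 - P = P + 954 gives 1164 = 2P, so P = 582 and q = 1536.
After the shift, demand is qd = 2388 - P and supply is qs = P + 838.
Clearing the new market: 2388 - P = P + 838, so P = 775 and q = 1613.

1613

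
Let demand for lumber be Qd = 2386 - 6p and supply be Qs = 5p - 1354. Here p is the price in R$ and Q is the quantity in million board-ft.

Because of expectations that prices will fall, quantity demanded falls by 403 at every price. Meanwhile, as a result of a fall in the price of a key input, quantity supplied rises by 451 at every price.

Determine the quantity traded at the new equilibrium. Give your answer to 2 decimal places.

408.82

Initially, 2386 - 6p = 5p - 1354, so 3740 = 11p and p = 340, Q = 346.
After the shift, demand is Qd = 1983 - 6p and supply is Qs = 5p - 903.
New equilibrium: 1983 - 6p = 5p - 903 ⇒ 2886 = 11p ⇒ p = 2886/11 ≈ 262.3636, Q = 4497/11 ≈ 408.8182.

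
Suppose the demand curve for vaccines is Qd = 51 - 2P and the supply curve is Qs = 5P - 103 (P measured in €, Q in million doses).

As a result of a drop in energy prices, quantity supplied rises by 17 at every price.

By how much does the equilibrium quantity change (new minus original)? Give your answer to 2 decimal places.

Solve the original market: 51 - 2P = 5P - 103, hence P = 22 and Q = 7.
The shock moves the curves to Qd = 51 - 2P and Qs = 5P - 86.
Equate the new curves: 51 - 2P = 5P - 86, giving 137 = 7P, P = 137/7 ≈ 19.5714, Q = 83/7 ≈ 11.8571.
ΔQ = 11.8571 − 7 = +4.86.

+4.86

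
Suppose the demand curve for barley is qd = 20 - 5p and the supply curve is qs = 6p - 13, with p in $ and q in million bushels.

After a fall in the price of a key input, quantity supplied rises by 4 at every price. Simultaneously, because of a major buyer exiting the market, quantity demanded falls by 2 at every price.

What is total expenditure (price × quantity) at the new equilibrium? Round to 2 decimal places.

Before the shock: 20 - 5p = 6p - 13 ⇒ 33 = 11p ⇒ p = 3, q = 5.
The shock moves the curves to qd = 18 - 5p and qs = 6p - 9.
Clearing the new market: 18 - 5p = 6p - 9, so p = 27/11 ≈ 2.4545 and q = 63/11 ≈ 5.7273.
New expenditure = 2.4545 × 5.7273 = 14.06.

14.06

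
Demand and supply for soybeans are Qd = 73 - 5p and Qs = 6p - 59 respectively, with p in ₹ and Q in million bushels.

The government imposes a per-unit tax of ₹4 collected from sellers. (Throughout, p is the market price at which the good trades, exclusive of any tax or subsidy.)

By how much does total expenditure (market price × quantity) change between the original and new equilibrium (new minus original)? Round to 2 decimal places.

Original equilibrium: 73 - 5p = 6p - 59 gives 132 = 11p, so p = 12 and Q = 13.
Since sellers keep the price net of the tax, the effective supply curve becomes Qs = 6p - 83.
Clearing the new market: 73 - 5p = 6p - 83, so p = 156/11 ≈ 14.1818 and Q = 23/11 ≈ 2.0909.
Expenditure moves from 12×13 = 156 to 14.1818×2.0909 = 29.6529; change = -126.35.

-126.35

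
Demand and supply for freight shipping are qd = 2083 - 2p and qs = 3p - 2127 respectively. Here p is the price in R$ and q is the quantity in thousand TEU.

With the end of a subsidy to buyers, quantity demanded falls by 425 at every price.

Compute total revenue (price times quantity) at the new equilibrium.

109008

Initially, 2083 - 2p = 3p - 2127, so 4210 = 5p and p = 842, q = 399.
The shock moves the curves to qd = 1658 - 2p and qs = 3p - 2127.
Equate the new curves: 1658 - 2p = 3p - 2127, giving 3785 = 5p, p = 757, q = 144.
New expenditure = 757 × 144 = 109008.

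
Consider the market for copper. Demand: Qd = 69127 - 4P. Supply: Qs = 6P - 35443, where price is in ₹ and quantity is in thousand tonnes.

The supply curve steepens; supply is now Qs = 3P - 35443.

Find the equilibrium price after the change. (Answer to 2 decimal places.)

Before the shock: 69127 - 4P = 6P - 35443 ⇒ 104570 = 10P ⇒ P = 10457, Q = 27299.
After the shift, demand is Qd = 69127 - 4P and supply is Qs = 3P - 35443.
New equilibrium: 69127 - 4P = 3P - 35443 ⇒ 104570 = 7P ⇒ P = 104570/7 ≈ 14938.5714, Q = 65609/7 ≈ 9372.7143.

14938.57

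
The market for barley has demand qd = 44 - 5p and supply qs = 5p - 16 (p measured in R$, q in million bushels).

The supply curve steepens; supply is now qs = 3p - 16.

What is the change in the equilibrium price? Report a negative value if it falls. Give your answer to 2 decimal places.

Solve the original market: 44 - 5p = 5p - 16, hence p = 6 and q = 14.
After the shift, demand is qd = 44 - 5p and supply is qs = 3p - 16.
Setting them equal: 44 - 5p = 3p - 16 → 60 = 8p, so p = 7.5 and q = 6.5.
Δp = 7.5 − 6 = +1.50.

+1.50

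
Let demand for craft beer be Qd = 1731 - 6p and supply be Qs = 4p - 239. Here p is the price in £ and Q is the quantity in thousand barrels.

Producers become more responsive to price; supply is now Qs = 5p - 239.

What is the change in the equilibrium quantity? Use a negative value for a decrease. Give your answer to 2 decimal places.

+107.45

Solve the original market: 1731 - 6p = 4p - 239, hence p = 197 and Q = 549.
With the change applied: demand Qd = 1731 - 6p, supply Qs = 5p - 239.
New equilibrium: 1731 - 6p = 5p - 239 ⇒ 1970 = 11p ⇒ p = 1970/11 ≈ 179.0909, Q = 7221/11 ≈ 656.4545.
ΔQ = 656.4545 − 549 = +107.45.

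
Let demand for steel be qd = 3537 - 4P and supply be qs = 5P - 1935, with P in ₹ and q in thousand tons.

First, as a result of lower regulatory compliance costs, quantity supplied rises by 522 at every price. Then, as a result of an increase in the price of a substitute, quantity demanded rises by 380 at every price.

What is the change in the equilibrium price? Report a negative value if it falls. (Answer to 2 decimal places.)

-15.78

Solve the original market: 3537 - 4P = 5P - 1935, hence P = 608 and q = 1105.
With the change applied: demand qd = 3917 - 4P, supply qs = 5P - 1413.
Setting them equal: 3917 - 4P = 5P - 1413 → 5330 = 9P, so P = 5330/9 ≈ 592.2222 and q = 13933/9 ≈ 1548.1111.
ΔP = 592.2222 − 608 = -15.78.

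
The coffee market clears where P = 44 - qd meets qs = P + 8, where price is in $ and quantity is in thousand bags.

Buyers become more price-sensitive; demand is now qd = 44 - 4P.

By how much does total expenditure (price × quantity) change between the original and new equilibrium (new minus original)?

Before the shock: 44 - P = P + 8 ⇒ 36 = 2P ⇒ P = 18, q = 26.
With the change applied: demand qd = 44 - 4P, supply qs = P + 8.
Setting them equal: 44 - 4P = P + 8 → 36 = 5P, so P = 7.2 and q = 15.2.
Expenditure moves from 18×26 = 468 to 7.2×15.2 = 109.44; change = -358.56.

-358.56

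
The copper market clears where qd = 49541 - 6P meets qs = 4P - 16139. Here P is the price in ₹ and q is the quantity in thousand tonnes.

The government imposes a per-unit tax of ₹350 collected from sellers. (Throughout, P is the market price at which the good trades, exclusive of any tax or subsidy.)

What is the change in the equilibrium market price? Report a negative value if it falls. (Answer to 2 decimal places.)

+140.00

Initially, 49541 - 6P = 4P - 16139, so 65680 = 10P and P = 6568, q = 10133.
Since sellers keep the price net of the tax, the effective supply curve becomes qs = 4P - 17539.
Equate the new curves: 49541 - 6P = 4P - 17539, giving 67080 = 10P, P = 6708, q = 9293.
ΔP = 6708 − 6568 = +140.00.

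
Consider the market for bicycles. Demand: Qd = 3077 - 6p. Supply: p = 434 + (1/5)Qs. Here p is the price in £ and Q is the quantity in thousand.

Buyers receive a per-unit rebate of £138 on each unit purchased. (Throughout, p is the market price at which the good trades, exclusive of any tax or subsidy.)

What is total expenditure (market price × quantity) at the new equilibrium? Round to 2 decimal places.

Original equilibrium: 3077 - 6p = 5p - 2170 gives 5247 = 11p, so p = 477 and Q = 215.
Since buyers' out-of-pocket price is the market price minus the rebate, the effective demand curve becomes Qd = 3905 - 6p.
Clearing the new market: 3905 - 6p = 5p - 2170, so p = 6075/11 ≈ 552.2727 and Q = 6505/11 ≈ 591.3636.
New expenditure = 552.2727 × 591.3636 = 326594.01.

326594.01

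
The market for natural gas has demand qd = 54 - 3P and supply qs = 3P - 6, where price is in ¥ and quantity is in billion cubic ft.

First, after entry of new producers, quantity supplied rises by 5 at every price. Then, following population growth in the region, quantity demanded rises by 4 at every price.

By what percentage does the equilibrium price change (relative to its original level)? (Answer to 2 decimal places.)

-1.67

Solve the original market: 54 - 3P = 3P - 6, hence P = 10 and q = 24.
The shock moves the curves to qd = 58 - 3P and qs = 3P - 1.
Equate the new curves: 58 - 3P = 3P - 1, giving 59 = 6P, P = 59/6 ≈ 9.8333, q = 28.5.
%ΔP = (9.8333 − 10) / 10 × 100 = -1.67%.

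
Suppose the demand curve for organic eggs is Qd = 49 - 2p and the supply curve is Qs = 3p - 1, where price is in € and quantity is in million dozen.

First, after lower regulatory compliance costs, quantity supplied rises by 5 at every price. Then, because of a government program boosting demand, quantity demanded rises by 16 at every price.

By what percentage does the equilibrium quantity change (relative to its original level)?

+40

Before the shock: 49 - 2p = 3p - 1 ⇒ 50 = 5p ⇒ p = 10, Q = 29.
The shock moves the curves to Qd = 65 - 2p and Qs = 3p + 4.
Setting them equal: 65 - 2p = 3p + 4 → 61 = 5p, so p = 12.2 and Q = 40.6.
%ΔQ = (40.6 − 29) / 29 × 100 = +40%.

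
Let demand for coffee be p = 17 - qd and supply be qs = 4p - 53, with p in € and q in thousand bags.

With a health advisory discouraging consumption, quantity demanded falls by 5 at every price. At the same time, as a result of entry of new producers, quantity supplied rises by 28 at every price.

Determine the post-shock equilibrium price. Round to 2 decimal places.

7.40

Solve the original market: 17 - p = 4p - 53, hence p = 14 and q = 3.
With the change applied: demand qd = 12 - p, supply qs = 4p - 25.
New equilibrium: 12 - p = 4p - 25 ⇒ 37 = 5p ⇒ p = 7.4, q = 4.6.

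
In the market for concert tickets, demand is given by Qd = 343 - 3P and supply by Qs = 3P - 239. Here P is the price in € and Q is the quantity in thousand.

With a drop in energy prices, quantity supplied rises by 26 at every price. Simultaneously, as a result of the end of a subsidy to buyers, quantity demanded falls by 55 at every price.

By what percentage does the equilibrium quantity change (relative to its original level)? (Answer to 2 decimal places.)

Original equilibrium: 343 - 3P = 3P - 239 gives 582 = 6P, so P = 97 and Q = 52.
With the change applied: demand Qd = 288 - 3P, supply Qs = 3P - 213.
Equate the new curves: 288 - 3P = 3P - 213, giving 501 = 6P, P = 83.5, Q = 37.5.
%ΔQ = (37.5 − 52) / 52 × 100 = -27.88%.

-27.88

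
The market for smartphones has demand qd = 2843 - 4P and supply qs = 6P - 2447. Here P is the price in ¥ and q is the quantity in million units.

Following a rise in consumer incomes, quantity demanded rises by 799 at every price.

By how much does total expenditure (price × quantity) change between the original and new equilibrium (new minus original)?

+349993.96

Solve the original market: 2843 - 4P = 6P - 2447, hence P = 529 and q = 727.
The new curves are qd = 3642 - 4P (demand) and qs = 6P - 2447 (supply).
Setting them equal: 3642 - 4P = 6P - 2447 → 6089 = 10P, so P = 608.9 and q = 1206.4.
Expenditure moves from 529×727 = 384583 to 608.9×1206.4 = 734576.96; change = +349993.96.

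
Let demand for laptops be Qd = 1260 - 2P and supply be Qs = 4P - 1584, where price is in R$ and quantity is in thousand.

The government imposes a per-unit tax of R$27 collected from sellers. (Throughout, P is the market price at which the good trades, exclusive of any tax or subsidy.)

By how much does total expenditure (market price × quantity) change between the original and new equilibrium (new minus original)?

-12096

Before the shock: 1260 - 2P = 4P - 1584 ⇒ 2844 = 6P ⇒ P = 474, Q = 312.
Since sellers keep the price net of the tax, the effective supply curve becomes Qs = 4P - 1692.
Equate the new curves: 1260 - 2P = 4P - 1692, giving 2952 = 6P, P = 492, Q = 276.
Expenditure moves from 474×312 = 147888 to 492×276 = 135792; change = -12096.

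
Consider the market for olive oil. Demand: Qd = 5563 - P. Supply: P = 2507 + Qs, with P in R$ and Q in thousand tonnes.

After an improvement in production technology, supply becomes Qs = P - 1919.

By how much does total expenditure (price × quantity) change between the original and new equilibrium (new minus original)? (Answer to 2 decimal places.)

Solve the original market: 5563 - P = P - 2507, hence P = 4035 and Q = 1528.
With the change applied: demand Qd = 5563 - P, supply Qs = P - 1919.
New equilibrium: 5563 - P = P - 1919 ⇒ 7482 = 2P ⇒ P = 3741, Q = 1822.
Expenditure moves from 4035×1528 = 6165480 to 3741×1822 = 6816102; change = +650622.00.

+650622.00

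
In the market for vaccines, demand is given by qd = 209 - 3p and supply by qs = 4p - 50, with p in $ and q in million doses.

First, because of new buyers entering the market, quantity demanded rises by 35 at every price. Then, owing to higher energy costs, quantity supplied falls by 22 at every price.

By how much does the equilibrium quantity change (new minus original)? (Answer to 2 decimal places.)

Before the shock: 209 - 3p = 4p - 50 ⇒ 259 = 7p ⇒ p = 37, q = 98.
After the shift, demand is qd = 244 - 3p and supply is qs = 4p - 72.
New equilibrium: 244 - 3p = 4p - 72 ⇒ 316 = 7p ⇒ p = 316/7 ≈ 45.1429, q = 760/7 ≈ 108.5714.
Δq = 108.5714 − 98 = +10.57.

+10.57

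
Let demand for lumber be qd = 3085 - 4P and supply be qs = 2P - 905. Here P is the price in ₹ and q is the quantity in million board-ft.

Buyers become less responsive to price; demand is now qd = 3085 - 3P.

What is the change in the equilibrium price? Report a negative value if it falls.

+133

Before the shock: 3085 - 4P = 2P - 905 ⇒ 3990 = 6P ⇒ P = 665, q = 425.
After the shift, demand is qd = 3085 - 3P and supply is qs = 2P - 905.
New equilibrium: 3085 - 3P = 2P - 905 ⇒ 3990 = 5P ⇒ P = 798, q = 691.
ΔP = 798 − 665 = +133.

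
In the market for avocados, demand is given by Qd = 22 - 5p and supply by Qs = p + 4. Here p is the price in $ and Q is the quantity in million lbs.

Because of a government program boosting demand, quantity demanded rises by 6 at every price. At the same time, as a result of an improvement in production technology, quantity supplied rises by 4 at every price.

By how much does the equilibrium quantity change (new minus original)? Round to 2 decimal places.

+4.33

Original equilibrium: 22 - 5p = p + 4 gives 18 = 6p, so p = 3 and Q = 7.
The new curves are Qd = 28 - 5p (demand) and Qs = p + 8 (supply).
Clearing the new market: 28 - 5p = p + 8, so p = 10/3 ≈ 3.3333 and Q = 34/3 ≈ 11.3333.
ΔQ = 11.3333 − 7 = +4.33.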